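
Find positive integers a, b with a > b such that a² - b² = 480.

Factor: a² - b² = (a+b)(a-b) = 480.
We need two factors of 480 with the same parity.
Use a+b = 240 and a-b = 2 (product 240·2 = 480).
Adding: 2a = 242, so a = 121.
Subtracting: 2b = 238, so b = 119.
Check: 121² - 119² = 14641 - 14161 = 480 ✓

a = 121, b = 119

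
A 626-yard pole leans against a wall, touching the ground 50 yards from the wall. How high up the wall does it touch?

The ladder, wall, and ground form a right triangle with hypotenuse 626 and one leg 50.
By the Pythagorean theorem: h² = 626² - 50² = 391876 - 2500 = 389376
h = √389376 = 624 yards

624 yards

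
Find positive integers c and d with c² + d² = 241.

We need to find integers c, d > 0 such that c² + d² = 241.
Trying c = 4: d² = 241 - 4² = 241 - 16 = 225
d = 15
Check: 4² + 15² = 16 + 225 = 241 ✓

241 = 4² + 15²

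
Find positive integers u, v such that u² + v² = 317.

Search for u with 317 - u² a perfect square.
u = 11: 317 - 11² = 317 - 121 = 196 = 14² ✓
So u = 11, v = 14.

u = 11, v = 14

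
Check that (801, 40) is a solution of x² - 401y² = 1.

Compute x² = 801² = 641601
Compute 401y² = 401·40² = 401·1600 = 641600
x² - 401y² = 641601 - 641600 = 1
Since this equals 1, (801, 40) is a solution.

Yes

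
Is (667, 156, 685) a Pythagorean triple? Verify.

Compute a² + b² = 667² + 156² = 444889 + 24336 = 469225
Compute c² = 685² = 469225
Since 469225 = 469225, confirmed.

Yes, it is a Pythagorean triple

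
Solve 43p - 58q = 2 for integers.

Step 1: Check solvability.
gcd(43, 58) = 1
Since 1 divides 2, solutions exist.

Step 2: Apply extended Euclidean algorithm to find gcd.
We find integers such that 43*x0 + 58*y0 = 1

Step 3: Scale the particular solution.
Multiply by 2/1 = 2:
p = 54, q = 40

Step 4: Verify.
43*(54) - 58*(40) = 2 = 2 ✓

p = 54, q = 40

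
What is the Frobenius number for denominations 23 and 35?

For two coprime denominations a and b, the Frobenius number (largest value not representable as a non-negative combination) is ab - a - b.
Here gcd(23, 35) = 1, so they are coprime.
F(23, 35) = 23·35 - 23 - 35 = 805 - 58 = 747

747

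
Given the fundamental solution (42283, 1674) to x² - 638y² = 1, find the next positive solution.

Solutions to x² - Dy² = 1 are generated by powers of (x₀ + y₀√D).
The next solution satisfies x₁ + y₁√638 = (x₀ + y₀√638)², giving:
x₁ = x₀² + 638y₀² = 42283² + 638·1674² = 1787852089 + 1787852088 = 3575704177
y₁ = 2x₀y₀ = 2·42283·1674 = 141563484

Verify: 3575704177² - 638·141563484² = 12785660361415247329 - 12785660361415247328 = 1 ✓

x = 3575704177, y = 141563484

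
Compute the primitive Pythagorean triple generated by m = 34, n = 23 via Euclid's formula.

a = m² - n² = 1156 - 529 = 627
b = 2mn = 2·34·23 = 1564
c = m² + n² = 1156 + 529 = 1685
Verify: 627² + 1564² = 393129 + 2446096 = 2839225 = 1685² ✓

(627, 1564, 1685)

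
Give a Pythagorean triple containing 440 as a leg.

We need the other leg and hypotenuse such that 440² + x² = c².
Take x = 279, c = 521: 440² + 279² = 193600 + 77841 = 271441 = 521² ✓
Triple: (279, 440, 521)

(279, 440, 521)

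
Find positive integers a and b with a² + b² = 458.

We need to find integers a, b > 0 such that a² + b² = 458.
Trying a = 13: b² = 458 - 13² = 458 - 169 = 289
b = 17
Check: 13² + 17² = 169 + 289 = 458 ✓

458 = 13² + 17²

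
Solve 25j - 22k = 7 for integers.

Step 1: Check solvability.
gcd(25, 22) = 1
Since 1 divides 7, solutions exist.

Step 2: Apply extended Euclidean algorithm to find gcd.
We find integers such that 25*x0 + 22*y0 = 1

Step 3: Scale the particular solution.
Multiply by 7/1 = 7:
j = -49, k = -56

Step 4: Verify.
25*(-49) - 22*(-56) = 7 = 7 ✓

j = -49, k = -56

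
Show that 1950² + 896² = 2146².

Compute a² + b² = 1950² + 896² = 3802500 + 802816 = 4605316
Compute c² = 2146² = 4605316
Since 4605316 = 4605316, confirmed.

Yes, it is a Pythagorean triple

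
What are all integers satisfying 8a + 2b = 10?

Step 1: Compute gcd(8, 2) = 2.
Since 2 divides 10, solutions exist.

Step 2: Find a particular solution using extended Euclidean algorithm.
We get a₀ = 0, b₀ = 5.
Check: 8*0 + 2*5 = 10 = 10 ✓

Step 3: Write the general solution.
a = 0 + (2/2)t = 0 + 1t
b = 5 - (8/2)t = 5 - 4t
for any integer t.

a = 0 + 1t, b = 5 - 4t for integer t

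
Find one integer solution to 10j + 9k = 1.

Step 1: Check solvability.
gcd(10, 9) = 1
Since 1 divides 1, solutions exist.

Step 2: Apply extended Euclidean algorithm to find gcd.
We find integers such that 10*x0 + 9*y0 = 1

Step 3: Scale the particular solution.
Multiply by 1/1 = 1:
j = 1, k = -1

Step 4: Verify.
10*(1) + 9*(-1) = 1 = 1 ✓

j = 1, k = -1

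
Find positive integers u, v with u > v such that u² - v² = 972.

Factor: u² - v² = (u+v)(u-v) = 972.
We need two factors of 972 with the same parity.
Use u+v = 486 and u-v = 2 (product 486·2 = 972).
Adding: 2u = 488, so u = 244.
Subtracting: 2v = 484, so v = 242.
Check: 244² - 242² = 59536 - 58564 = 972 ✓

u = 244, v = 242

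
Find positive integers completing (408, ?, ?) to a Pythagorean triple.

We need the other leg and hypotenuse such that 408² + x² = c².
Take x = 819, c = 915: 408² + 819² = 166464 + 670761 = 837225 = 915² ✓
Triple: (819, 408, 915)

(819, 408, 915)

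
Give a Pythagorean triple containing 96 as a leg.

We need the other leg and hypotenuse such that 96² + x² = c².
Take x = 247, c = 265: 96² + 247² = 9216 + 61009 = 70225 = 265² ✓
Triple: (247, 96, 265)

(247, 96, 265)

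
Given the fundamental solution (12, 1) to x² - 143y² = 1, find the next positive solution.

Solutions to x² - Dy² = 1 are generated by powers of (x₀ + y₀√D).
The next solution satisfies x₁ + y₁√143 = (x₀ + y₀√143)², giving:
x₁ = x₀² + 143y₀² = 12² + 143·1² = 144 + 143 = 287
y₁ = 2x₀y₀ = 2·12·1 = 24

Verify: 287² - 143·24² = 82369 - 82368 = 1 ✓

x = 287, y = 24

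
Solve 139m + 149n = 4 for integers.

Step 1: Check solvability.
gcd(139, 149) = 1
Since 1 divides 4, solutions exist.

Step 2: Apply extended Euclidean algorithm to find gcd.
We find integers such that 139*x0 + 149*y0 = 1

Step 3: Scale the particular solution.
Multiply by 4/1 = 4:
m = -60, n = 56

Step 4: Verify.
139*(-60) + 149*(56) = 4 = 4 ✓

m = -60, n = 56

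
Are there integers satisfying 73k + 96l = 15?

Step 1: Compute gcd(73, 96).
gcd(73, 96) = 1

Step 2: Check divisibility.
Does 1 divide 15? 15 = 1 x 15, so yes.

By the theorem on linear Diophantine equations, 73k + 96l = 15 has integer solutions if and only if gcd(73, 96) divides 15. Since 1 | 15, solutions exist.

Yes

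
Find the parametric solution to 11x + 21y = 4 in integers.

Step 1: Compute gcd(11, 21) = 1.
Since 1 divides 4, solutions exist.

Step 2: Find a particular solution using extended Euclidean algorithm.
We get x₀ = 8, y₀ = -4.
Check: 11*8 + 21*-4 = 4 = 4 ✓

Step 3: Write the general solution.
x = 8 + (21/1)t = 8 + 21t
y = -4 - (11/1)t = -4 - 11t
for any integer t.

x = 8 + 21t, y = -4 - 11t for integer t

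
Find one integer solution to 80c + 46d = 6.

Step 1: Check solvability.
gcd(80, 46) = 2
Since 2 divides 6, solutions exist.

Step 2: Apply extended Euclidean algorithm to find gcd.
We find integers such that 80*x0 + 46*y0 = 2

Step 3: Scale the particular solution.
Multiply by 6/2 = 3:
c = -12, d = 21

Step 4: Verify.
80*(-12) + 46*(21) = 6 = 6 ✓

c = -12, d = 21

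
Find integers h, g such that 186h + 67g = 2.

Step 1: Check solvability.
gcd(186, 67) = 1
Since 1 divides 2, solutions exist.

Step 2: Apply extended Euclidean algorithm to find gcd.
We find integers such that 186*x0 + 67*y0 = 1

Step 3: Scale the particular solution.
Multiply by 2/1 = 2:
h = -18, g = 50

Step 4: Verify.
186*(-18) + 67*(50) = 2 = 2 ✓

h = -18, g = 50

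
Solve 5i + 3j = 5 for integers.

Step 1: Check solvability.
gcd(5, 3) = 1
Since 1 divides 5, solutions exist.

Step 2: Apply extended Euclidean algorithm to find gcd.
We find integers such that 5*x0 + 3*y0 = 1

Step 3: Scale the particular solution.
Multiply by 5/1 = 5:
i = -5, j = 10

Step 4: Verify.
5*(-5) + 3*(10) = 5 = 5 ✓

i = -5, j = 10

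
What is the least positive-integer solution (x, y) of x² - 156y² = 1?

We seek the smallest positive integers (x, y) with x² - 156y² = 1, i.e., x² = 156y² + 1.
Try successive y values:
y = 1: x² = 156·1² + 1 = 157, not a perfect square
y = 2: x² = 156·2² + 1 = 625, x = 25 ✓

Verify: 25² - 156·2² = 625 - 624 = 1 ✓

x = 25, y = 2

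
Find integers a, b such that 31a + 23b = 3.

Step 1: Check solvability.
gcd(31, 23) = 1
Since 1 divides 3, solutions exist.

Step 2: Apply extended Euclidean algorithm to find gcd.
We find integers such that 31*x0 + 23*y0 = 1

Step 3: Scale the particular solution.
Multiply by 3/1 = 3:
a = 9, b = -12

Step 4: Verify.
31*(9) + 23*(-12) = 3 = 3 ✓

a = 9, b = -12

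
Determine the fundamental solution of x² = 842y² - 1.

We need x² = 842y² - 1. Try successive y:
y = 1: x² = 842·1² - 1 = 841 = 29² ✓
Check: 29² - 842·1² = 841 - 842 = -1 ✓

x = 29, y = 1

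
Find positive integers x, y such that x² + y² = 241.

Search for x with 241 - x² a perfect square.
x = 4: 241 - 4² = 241 - 16 = 225 = 15² ✓
So x = 4, y = 15.

x = 4, y = 15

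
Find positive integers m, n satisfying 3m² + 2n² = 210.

Try small values of m and check whether (210 - 3m²)/2 is a perfect square.
m = 8: 3·8² = 192, so 2n² = 210 - 192 = 18, giving n² = 9, n = 3.
Check: 3·8² + 2·3² = 192 + 18 = 210 ✓

m = 8, n = 3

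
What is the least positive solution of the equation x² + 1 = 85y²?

We need x² = 85y² - 1. Try successive y:
y = 1: x² = 85·1² - 1 = 84, not a perfect square
y = 2: x² = 85·2² - 1 = 339, not a perfect square
y = 3: x² = 85·3² - 1 = 764, not a perfect square
...
y = 41: x² = 85·41² - 1 = 142884 = 378² ✓
Check: 378² - 85·41² = 142884 - 142885 = -1 ✓

x = 378, y = 41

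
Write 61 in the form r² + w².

We need to find integers r, w > 0 such that r² + w² = 61.
Trying r = 5: w² = 61 - 5² = 61 - 25 = 36
w = 6
Check: 5² + 6² = 25 + 36 = 61 ✓

61 = 5² + 6²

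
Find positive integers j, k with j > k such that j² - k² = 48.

Factor: j² - k² = (j+k)(j-k) = 48.
We need two factors of 48 with the same parity.
Use j+k = 24 and j-k = 2 (product 24·2 = 48).
Adding: 2j = 26, so j = 13.
Subtracting: 2k = 22, so k = 11.
Check: 13² - 11² = 169 - 121 = 48 ✓

j = 13, k = 11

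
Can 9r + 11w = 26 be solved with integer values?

Step 1: Compute gcd(9, 11).
gcd(9, 11) = 1

Step 2: Check divisibility.
Does 1 divide 26? 26 = 1 x 26, so yes.

By the theorem on linear Diophantine equations, 9r + 11w = 26 has integer solutions if and only if gcd(9, 11) divides 26. Since 1 | 26, solutions exist.

Yes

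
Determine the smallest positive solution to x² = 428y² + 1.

We seek the smallest positive integers (x, y) with x² - 428y² = 1, i.e., x² = 428y² + 1.
Try successive y values:
y = 1: x² = 428·1² + 1 = 429, not a perfect square
y = 2: x² = 428·2² + 1 = 1713, not a perfect square
y = 3: x² = 428·3² + 1 = 3853, not a perfect square
... continuing the search (or via continued fractions) ...
y = 89466: x² = 428·89466² + 1 = 3425782686769, x = 1850887 ✓

Verify: 1850887² - 428·89466² = 3425782686769 - 3425782686768 = 1 ✓

x = 1850887, y = 89466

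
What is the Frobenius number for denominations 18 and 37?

For two coprime denominations a and b, the Frobenius number (largest value not representable as a non-negative combination) is ab - a - b.
Here gcd(18, 37) = 1, so they are coprime.
F(18, 37) = 18·37 - 18 - 37 = 666 - 55 = 611

611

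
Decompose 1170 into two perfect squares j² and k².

We need to find integers j, k > 0 such that j² + k² = 1170.
Trying j = 9: k² = 1170 - 9² = 1170 - 81 = 1089
k = 33
Check: 9² + 33² = 81 + 1089 = 1170 ✓

1170 = 9² + 33²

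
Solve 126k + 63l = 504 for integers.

Step 1: Check solvability.
gcd(126, 63) = 63
Since 63 divides 504, solutions exist.

Step 2: Apply extended Euclidean algorithm to find gcd.
We find integers such that 126*x0 + 63*y0 = 63

Step 3: Scale the particular solution.
Multiply by 504/63 = 8:
k = 0, l = 8

Step 4: Verify.
126*(0) + 63*(8) = 504 = 504 ✓

k = 0, l = 8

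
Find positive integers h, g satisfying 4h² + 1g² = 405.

Try small values of h and check whether (405 - 4h²)/1 is a perfect square.
h = 9: 4·9² = 324, so 1g² = 405 - 324 = 81, giving g² = 81, g = 9.
Check: 4·9² + 1·9² = 324 + 81 = 405 ✓

h = 9, g = 9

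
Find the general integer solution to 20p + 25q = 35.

Step 1: Compute gcd(20, 25) = 5.
Since 5 divides 35, solutions exist.

Step 2: Find a particular solution using extended Euclidean algorithm.
We get p₀ = -7, q₀ = 7.
Check: 20*-7 + 25*7 = 35 = 35 ✓

Step 3: Write the general solution.
p = -7 + (25/5)t = -7 + 5t
q = 7 - (20/5)t = 7 - 4t
for any integer t.

p = -7 + 5t, q = 7 - 4t for integer t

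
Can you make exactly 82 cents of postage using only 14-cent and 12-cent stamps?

We need non-negative x, y with 14x + 12y = 82.
gcd(14, 12) = 2 divides 82, so integer solutions exist.
Search for a non-negative one: x = 5 gives 12y = 82 - 70 = 12, so y = 1.
Check: 14·5 + 12·1 = 82 ✓

Yes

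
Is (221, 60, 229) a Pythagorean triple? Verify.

Compute a² + b² = 221² + 60² = 48841 + 3600 = 52441
Compute c² = 229² = 52441
Since 52441 = 52441, confirmed.

Yes, it is a Pythagorean triple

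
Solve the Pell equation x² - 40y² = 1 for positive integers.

We seek the smallest positive integers (x, y) with x² - 40y² = 1, i.e., x² = 40y² + 1.
Try successive y values:
y = 1: x² = 40·1² + 1 = 41, not a perfect square
y = 2: x² = 40·2² + 1 = 161, not a perfect square
y = 3: x² = 40·3² + 1 = 361, x = 19 ✓

Verify: 19² - 40·3² = 361 - 360 = 1 ✓

x = 19, y = 3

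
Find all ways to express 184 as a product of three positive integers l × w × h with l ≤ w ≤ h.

Iterate l from 1 to ⌊184^(1/3)⌋. For each l dividing 184, iterate w ≥ l with w dividing 184/l, and set h = 184/(l·w).
Triples found (6): (1×1×184), (1×2×92), (1×4×46), (1×8×23), (2×2×46), (2×4×23)

(1×1×184), (1×2×92), (1×4×46), (1×8×23), (2×2×46), (2×4×23)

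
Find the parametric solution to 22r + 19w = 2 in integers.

Step 1: Compute gcd(22, 19) = 1.
Since 1 divides 2, solutions exist.

Step 2: Find a particular solution using extended Euclidean algorithm.
We get r₀ = -12, w₀ = 14.
Check: 22*-12 + 19*14 = 2 = 2 ✓

Step 3: Write the general solution.
r = -12 + (19/1)t = -12 + 19t
w = 14 - (22/1)t = 14 - 22t
for any integer t.

r = -12 + 19t, w = 14 - 22t for integer t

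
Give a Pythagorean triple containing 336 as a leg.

We need the other leg and hypotenuse such that 336² + x² = c².
Take x = 1748, c = 1780: 336² + 1748² = 112896 + 3055504 = 3168400 = 1780² ✓
Triple: (1748, 336, 1780)

(1748, 336, 1780)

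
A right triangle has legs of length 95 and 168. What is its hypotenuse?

c² = a² + b² = 95² + 168² = 9025 + 28224 = 37249
c = 193

193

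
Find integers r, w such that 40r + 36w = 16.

Step 1: Check solvability.
gcd(40, 36) = 4
Since 4 divides 16, solutions exist.

Step 2: Apply extended Euclidean algorithm to find gcd.
We find integers such that 40*x0 + 36*y0 = 4

Step 3: Scale the particular solution.
Multiply by 16/4 = 4:
r = 4, w = -4

Step 4: Verify.
40*(4) + 36*(-4) = 16 = 16 ✓

r = 4, w = -4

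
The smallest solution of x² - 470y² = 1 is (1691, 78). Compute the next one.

Solutions to x² - Dy² = 1 are generated by powers of (x₀ + y₀√D).
The next solution satisfies x₁ + y₁√470 = (x₀ + y₀√470)², giving:
x₁ = x₀² + 470y₀² = 1691² + 470·78² = 2859481 + 2859480 = 5718961
y₁ = 2x₀y₀ = 2·1691·78 = 263796

Verify: 5718961² - 470·263796² = 32706514919521 - 32706514919520 = 1 ✓

x = 5718961, y = 263796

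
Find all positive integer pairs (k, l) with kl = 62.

The positive divisors of 62 are: 1, 2, 31, 62.
Each divisor d gives the pair (d, 62/d):
(1, 62), (2, 31), (31, 2), (62, 1)

(1, 62), (2, 31), (31, 2), (62, 1)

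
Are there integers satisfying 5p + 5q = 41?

Step 1: Compute gcd(5, 5).
gcd(5, 5) = 5

Step 2: Check divisibility.
Does 5 divide 41? 41 = 5 x 8 + 1, so no.

By the theorem on linear Diophantine equations, 5p + 5q = 41 has integer solutions if and only if gcd(5, 5) divides 41. Since 5 does not divide 41, no solutions exist.

No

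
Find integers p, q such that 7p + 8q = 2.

Step 1: Check solvability.
gcd(7, 8) = 1
Since 1 divides 2, solutions exist.

Step 2: Apply extended Euclidean algorithm to find gcd.
We find integers such that 7*x0 + 8*y0 = 1

Step 3: Scale the particular solution.
Multiply by 2/1 = 2:
p = -2, q = 2

Step 4: Verify.
7*(-2) + 8*(2) = 2 = 2 ✓

p = -2, q = 2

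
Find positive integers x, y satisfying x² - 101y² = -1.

We need x² = 101y² - 1. Try successive y:
y = 1: x² = 101·1² - 1 = 100 = 10² ✓
Check: 10² - 101·1² = 100 - 101 = -1 ✓

x = 10, y = 1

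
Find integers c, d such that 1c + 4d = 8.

Step 1: Check solvability.
gcd(1, 4) = 1
Since 1 divides 8, solutions exist.

Step 2: Apply extended Euclidean algorithm to find gcd.
We find integers such that 1*x0 + 4*y0 = 1

Step 3: Scale the particular solution.
Multiply by 8/1 = 8:
c = 8, d = 0

Step 4: Verify.
1*(8) + 4*(0) = 8 = 8 ✓

c = 8, d = 0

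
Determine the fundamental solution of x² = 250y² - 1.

We need x² = 250y² - 1. Try successive y:
y = 1: x² = 250·1² - 1 = 249, not a perfect square
y = 2: x² = 250·2² - 1 = 999, not a perfect square
y = 3: x² = 250·3² - 1 = 2249, not a perfect square
...
y = 281: x² = 250·281² - 1 = 19740249 = 4443² ✓
Check: 4443² - 250·281² = 19740249 - 19740250 = -1 ✓

x = 4443, y = 281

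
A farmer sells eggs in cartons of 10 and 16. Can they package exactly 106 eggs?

We need non-negative a, b with 10a + 16b = 106.
gcd(10, 16) = 2 divides 106.
Try a = 1: 16b = 106 - 10 = 96, so b = 6.
One way: 1 cartons of 10 and 6 cartons of 16.

Yes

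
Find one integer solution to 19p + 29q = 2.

Step 1: Check solvability.
gcd(19, 29) = 1
Since 1 divides 2, solutions exist.

Step 2: Apply extended Euclidean algorithm to find gcd.
We find integers such that 19*x0 + 29*y0 = 1

Step 3: Scale the particular solution.
Multiply by 2/1 = 2:
p = -6, q = 4

Step 4: Verify.
19*(-6) + 29*(4) = 2 = 2 ✓

p = -6, q = 4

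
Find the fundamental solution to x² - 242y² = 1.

We seek the smallest positive integers (x, y) with x² - 242y² = 1, i.e., x² = 242y² + 1.
Try successive y values:
y = 1: x² = 242·1² + 1 = 243, not a perfect square
y = 2: x² = 242·2² + 1 = 969, not a perfect square
y = 3: x² = 242·3² + 1 = 2179, not a perfect square
... continuing the search (or via continued fractions) ...
y = 1260: x² = 242·1260² + 1 = 384199201, x = 19601 ✓

Verify: 19601² - 242·1260² = 384199201 - 384199200 = 1 ✓

x = 19601, y = 1260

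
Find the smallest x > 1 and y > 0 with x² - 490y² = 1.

We seek the smallest positive integers (x, y) with x² - 490y² = 1, i.e., x² = 490y² + 1.
Try successive y values:
y = 1: x² = 490·1² + 1 = 491, not a perfect square
y = 2: x² = 490·2² + 1 = 1961, not a perfect square
y = 3: x² = 490·3² + 1 = 4411, not a perfect square
... continuing the search (or via continued fractions) ...
y = 46968: x² = 490·46968² + 1 = 1080936581761, x = 1039681 ✓

Verify: 1039681² - 490·46968² = 1080936581761 - 1080936581760 = 1 ✓

x = 1039681, y = 46968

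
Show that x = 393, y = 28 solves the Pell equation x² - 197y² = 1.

Compute x² = 393² = 154449
Compute 197y² = 197·28² = 197·784 = 154448
x² - 197y² = 154449 - 154448 = 1
Since this equals 1, (393, 28) is a solution.

Yes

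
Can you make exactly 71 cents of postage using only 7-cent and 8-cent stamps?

We need non-negative x, y with 7x + 8y = 71.
gcd(7, 8) = 1 divides 71, so integer solutions exist.
Search for a non-negative one: x = 1 gives 8y = 71 - 7 = 64, so y = 8.
Check: 7·1 + 8·8 = 71 ✓

Yes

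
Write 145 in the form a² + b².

We need to find integers a, b > 0 such that a² + b² = 145.
Trying a = 1: b² = 145 - 1² = 145 - 1 = 144
b = 12
Check: 1² + 12² = 1 + 144 = 145 ✓

145 = 1² + 12²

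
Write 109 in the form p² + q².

We need to find integers p, q > 0 such that p² + q² = 109.
Trying p = 3: q² = 109 - 3² = 109 - 9 = 100
q = 10
Check: 3² + 10² = 9 + 100 = 109 ✓

109 = 3² + 10²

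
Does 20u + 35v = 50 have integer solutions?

Step 1: Compute gcd(20, 35).
gcd(20, 35) = 5

Step 2: Check divisibility.
Does 5 divide 50? 50 = 5 x 10, so yes.

By the theorem on linear Diophantine equations, 20u + 35v = 50 has integer solutions if and only if gcd(20, 35) divides 50. Since 5 | 50, solutions exist.

Yes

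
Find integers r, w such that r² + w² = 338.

We need to find integers r, w > 0 such that r² + w² = 338.
Trying r = 7: w² = 338 - 7² = 338 - 49 = 289
w = 17
Check: 7² + 17² = 49 + 289 = 338 ✓

338 = 7² + 17²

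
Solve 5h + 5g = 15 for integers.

Step 1: Check solvability.
gcd(5, 5) = 5
Since 5 divides 15, solutions exist.

Step 2: Apply extended Euclidean algorithm to find gcd.
We find integers such that 5*x0 + 5*y0 = 5

Step 3: Scale the particular solution.
Multiply by 15/5 = 3:
h = 0, g = 3

Step 4: Verify.
5*(0) + 5*(3) = 15 = 15 ✓

h = 0, g = 3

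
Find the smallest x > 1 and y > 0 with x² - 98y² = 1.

We seek the smallest positive integers (x, y) with x² - 98y² = 1, i.e., x² = 98y² + 1.
Try successive y values:
y = 1: x² = 98·1² + 1 = 99, not a perfect square
y = 2: x² = 98·2² + 1 = 393, not a perfect square
y = 3: x² = 98·3² + 1 = 883, not a perfect square
... continuing the search (or via continued fractions) ...
y = 10: x² = 98·10² + 1 = 9801, x = 99 ✓

Verify: 99² - 98·10² = 9801 - 9800 = 1 ✓

x = 99, y = 10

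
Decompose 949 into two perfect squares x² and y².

We need to find integers x, y > 0 such that x² + y² = 949.
Trying x = 7: y² = 949 - 7² = 949 - 49 = 900
y = 30
Check: 7² + 30² = 49 + 900 = 949 ✓

949 = 7² + 30²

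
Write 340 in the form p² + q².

We need to find integers p, q > 0 such that p² + q² = 340.
Trying p = 4: q² = 340 - 4² = 340 - 16 = 324
q = 18
Check: 4² + 18² = 16 + 324 = 340 ✓

340 = 4² + 18²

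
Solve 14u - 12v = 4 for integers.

Step 1: Check solvability.
gcd(14, 12) = 2
Since 2 divides 4, solutions exist.

Step 2: Apply extended Euclidean algorithm to find gcd.
We find integers such that 14*x0 + 12*y0 = 2

Step 3: Scale the particular solution.
Multiply by 4/2 = 2:
u = 2, v = 2

Step 4: Verify.
14*(2) - 12*(2) = 4 = 4 ✓

u = 2, v = 2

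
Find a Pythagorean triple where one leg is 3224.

We need the other leg and hypotenuse such that 3224² + x² = c².
Take x = 3168, c = 4520: 3224² + 3168² = 10394176 + 10036224 = 20430400 = 4520² ✓
Triple: (3224, 3168, 4520)

(3224, 3168, 4520)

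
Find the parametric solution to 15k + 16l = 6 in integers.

Step 1: Compute gcd(15, 16) = 1.
Since 1 divides 6, solutions exist.

Step 2: Find a particular solution using extended Euclidean algorithm.
We get k₀ = -6, l₀ = 6.
Check: 15*-6 + 16*6 = 6 = 6 ✓

Step 3: Write the general solution.
k = -6 + (16/1)t = -6 + 16t
l = 6 - (15/1)t = 6 - 15t
for any integer t.

k = -6 + 16t, l = 6 - 15t for integer t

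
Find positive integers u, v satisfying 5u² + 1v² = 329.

Try small values of u and check whether (329 - 5u²)/1 is a perfect square.
u = 8: 5·8² = 320, so 1v² = 329 - 320 = 9, giving v² = 9, v = 3.
Check: 5·8² + 1·3² = 320 + 9 = 329 ✓

u = 8, v = 3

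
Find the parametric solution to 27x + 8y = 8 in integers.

Step 1: Compute gcd(27, 8) = 1.
Since 1 divides 8, solutions exist.

Step 2: Find a particular solution using extended Euclidean algorithm.
We get x₀ = 24, y₀ = -80.
Check: 27*24 + 8*-80 = 8 = 8 ✓

Step 3: Write the general solution.
x = 24 + (8/1)t = 24 + 8t
y = -80 - (27/1)t = -80 - 27t
for any integer t.

x = 24 + 8t, y = -80 - 27t for integer t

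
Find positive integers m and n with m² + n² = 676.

We need to find integers m, n > 0 such that m² + n² = 676.
Trying m = 10: n² = 676 - 10² = 676 - 100 = 576
n = 24
Check: 10² + 24² = 100 + 576 = 676 ✓

676 = 10² + 24²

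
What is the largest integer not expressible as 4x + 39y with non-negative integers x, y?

For two coprime denominations a and b, the Frobenius number (largest value not representable as a non-negative combination) is ab - a - b.
Here gcd(4, 39) = 1, so they are coprime.
F(4, 39) = 4·39 - 4 - 39 = 156 - 43 = 113

113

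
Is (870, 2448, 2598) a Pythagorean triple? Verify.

Compute a² + b² = 870² + 2448² = 756900 + 5992704 = 6749604
Compute c² = 2598² = 6749604
Since 6749604 = 6749604, confirmed.

Yes, it is a Pythagorean triple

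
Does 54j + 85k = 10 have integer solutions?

Step 1: Compute gcd(54, 85).
gcd(54, 85) = 1

Step 2: Check divisibility.
Does 1 divide 10? 10 = 1 x 10, so yes.

By the theorem on linear Diophantine equations, 54j + 85k = 10 has integer solutions if and only if gcd(54, 85) divides 10. Since 1 | 10, solutions exist.

Yes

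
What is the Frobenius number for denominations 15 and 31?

For two coprime denominations a and b, the Frobenius number (largest value not representable as a non-negative combination) is ab - a - b.
Here gcd(15, 31) = 1, so they are coprime.
F(15, 31) = 15·31 - 15 - 31 = 465 - 46 = 419

419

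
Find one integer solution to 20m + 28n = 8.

Step 1: Check solvability.
gcd(20, 28) = 4
Since 4 divides 8, solutions exist.

Step 2: Apply extended Euclidean algorithm to find gcd.
We find integers such that 20*x0 + 28*y0 = 4

Step 3: Scale the particular solution.
Multiply by 8/4 = 2:
m = 6, n = -4

Step 4: Verify.
20*(6) + 28*(-4) = 8 = 8 ✓

m = 6, n = -4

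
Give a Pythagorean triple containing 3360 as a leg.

We need the other leg and hypotenuse such that 3360² + x² = c².
Take x = 450, c = 3390: 3360² + 450² = 11289600 + 202500 = 11492100 = 3390² ✓
Triple: (450, 3360, 3390)

(450, 3360, 3390)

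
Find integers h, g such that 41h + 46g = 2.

Step 1: Check solvability.
gcd(41, 46) = 1
Since 1 divides 2, solutions exist.

Step 2: Apply extended Euclidean algorithm to find gcd.
We find integers such that 41*x0 + 46*y0 = 1

Step 3: Scale the particular solution.
Multiply by 2/1 = 2:
h = 18, g = -16

Step 4: Verify.
41*(18) + 46*(-16) = 2 = 2 ✓

h = 18, g = -16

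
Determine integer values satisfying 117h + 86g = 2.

Step 1: Check solvability.
gcd(117, 86) = 1
Since 1 divides 2, solutions exist.

Step 2: Apply extended Euclidean algorithm to find gcd.
We find integers such that 117*x0 + 86*y0 = 1

Step 3: Scale the particular solution.
Multiply by 2/1 = 2:
h = 50, g = -68

Step 4: Verify.
117*(50) + 86*(-68) = 2 = 2 ✓

h = 50, g = -68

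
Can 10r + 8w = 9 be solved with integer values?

Step 1: Compute gcd(10, 8).
gcd(10, 8) = 2

Step 2: Check divisibility.
Does 2 divide 9? 9 = 2 x 4 + 1, so no.

By the theorem on linear Diophantine equations, 10r + 8w = 9 has integer solutions if and only if gcd(10, 8) divides 9. Since 2 does not divide 9, no solutions exist.

No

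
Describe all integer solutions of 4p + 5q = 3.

Step 1: Compute gcd(4, 5) = 1.
Since 1 divides 3, solutions exist.

Step 2: Find a particular solution using extended Euclidean algorithm.
We get p₀ = -3, q₀ = 3.
Check: 4*-3 + 5*3 = 3 = 3 ✓

Step 3: Write the general solution.
p = -3 + (5/1)t = -3 + 5t
q = 3 - (4/1)t = 3 - 4t
for any integer t.

p = -3 + 5t, q = 3 - 4t for integer t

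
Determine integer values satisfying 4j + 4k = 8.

Step 1: Check solvability.
gcd(4, 4) = 4
Since 4 divides 8, solutions exist.

Step 2: Apply extended Euclidean algorithm to find gcd.
We find integers such that 4*x0 + 4*y0 = 4

Step 3: Scale the particular solution.
Multiply by 8/4 = 2:
j = 0, k = 2

Step 4: Verify.
4*(0) + 4*(2) = 8 = 8 ✓

j = 0, k = 2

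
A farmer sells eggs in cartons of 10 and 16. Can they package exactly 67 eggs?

We need non-negative a, b with 10a + 16b = 67.
gcd(10, 16) = 2, and 2 does not divide 67.
No integer solutions exist.

No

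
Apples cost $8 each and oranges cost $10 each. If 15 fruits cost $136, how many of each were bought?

Let a = apples, o = oranges.
a + o = 15
8a + 10o = 136
Substitute o = 15 - a:
8a + 10(15 - a) = 136
(8 - 10)a = 136 - 150
-2a = -14
a = 7, o = 15 - 7 = 8

Apples: 7, Oranges: 8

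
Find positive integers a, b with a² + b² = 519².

We need a² + b² = 519² = 269361.
Trying: 495² + 156² = 245025 + 24336 = 269361 ✓

(495, 156, 519)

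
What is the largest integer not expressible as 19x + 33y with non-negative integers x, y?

For two coprime denominations a and b, the Frobenius number (largest value not representable as a non-negative combination) is ab - a - b.
Here gcd(19, 33) = 1, so they are coprime.
F(19, 33) = 19·33 - 19 - 33 = 627 - 52 = 575

575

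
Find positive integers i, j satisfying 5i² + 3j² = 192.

Try small values of i and check whether (192 - 5i²)/3 is a perfect square.
i = 3: 5·3² = 45, so 3j² = 192 - 45 = 147, giving j² = 49, j = 7.
Check: 5·3² + 3·7² = 45 + 147 = 192 ✓

i = 3, j = 7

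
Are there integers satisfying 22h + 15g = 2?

Step 1: Compute gcd(22, 15).
gcd(22, 15) = 1

Step 2: Check divisibility.
Does 1 divide 2? 2 = 1 x 2, so yes.

By the theorem on linear Diophantine equations, 22h + 15g = 2 has integer solutions if and only if gcd(22, 15) divides 2. Since 1 | 2, solutions exist.

Yes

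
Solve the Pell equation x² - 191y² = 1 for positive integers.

We seek the smallest positive integers (x, y) with x² - 191y² = 1, i.e., x² = 191y² + 1.
Try successive y values:
y = 1: x² = 191·1² + 1 = 192, not a perfect square
y = 2: x² = 191·2² + 1 = 765, not a perfect square
y = 3: x² = 191·3² + 1 = 1720, not a perfect square
... continuing the search (or via continued fractions) ...
y = 650783: x² = 191·650783² + 1 = 80892036000000, x = 8994000 ✓

Verify: 8994000² - 191·650783² = 80892036000000 - 80892035999999 = 1 ✓

x = 8994000, y = 650783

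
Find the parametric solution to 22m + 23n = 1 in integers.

Step 1: Compute gcd(22, 23) = 1.
Since 1 divides 1, solutions exist.

Step 2: Find a particular solution using extended Euclidean algorithm.
We get m₀ = -1, n₀ = 1.
Check: 22*-1 + 23*1 = 1 = 1 ✓

Step 3: Write the general solution.
m = -1 + (23/1)t = -1 + 23t
n = 1 - (22/1)t = 1 - 22t
for any integer t.

m = -1 + 23t, n = 1 - 22t for integer t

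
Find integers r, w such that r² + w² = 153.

We need to find integers r, w > 0 such that r² + w² = 153.
Trying r = 3: w² = 153 - 3² = 153 - 9 = 144
w = 12
Check: 3² + 12² = 9 + 144 = 153 ✓

153 = 3² + 12²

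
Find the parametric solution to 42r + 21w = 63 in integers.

Step 1: Compute gcd(42, 21) = 21.
Since 21 divides 63, solutions exist.

Step 2: Find a particular solution using extended Euclidean algorithm.
We get r₀ = 0, w₀ = 3.
Check: 42*0 + 21*3 = 63 = 63 ✓

Step 3: Write the general solution.
r = 0 + (21/21)t = 0 + 1t
w = 3 - (42/21)t = 3 - 2t
for any integer t.

r = 0 + 1t, w = 3 - 2t for integer t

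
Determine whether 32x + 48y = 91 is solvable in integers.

Step 1: Compute gcd(32, 48).
gcd(32, 48) = 16

Step 2: Check divisibility.
Does 16 divide 91? 91 = 16 x 5 + 11, so no.

By the theorem on linear Diophantine equations, 32x + 48y = 91 has integer solutions if and only if gcd(32, 48) divides 91. Since 16 does not divide 91, no solutions exist.

No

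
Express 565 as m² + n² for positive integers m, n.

We need to find integers m, n > 0 such that m² + n² = 565.
Trying m = 6: n² = 565 - 6² = 565 - 36 = 529
n = 23
Check: 6² + 23² = 36 + 529 = 565 ✓

565 = 6² + 23²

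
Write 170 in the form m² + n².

We need to find integers m, n > 0 such that m² + n² = 170.
Trying m = 1: n² = 170 - 1² = 170 - 1 = 169
n = 13
Check: 1² + 13² = 1 + 169 = 170 ✓

170 = 1² + 13²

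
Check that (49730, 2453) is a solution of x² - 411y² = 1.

Compute x² = 49730² = 2473072900
Compute 411y² = 411·2453² = 411·6017209 = 2473072899
x² - 411y² = 2473072900 - 2473072899 = 1
Since this equals 1, (49730, 2453) is a solution.

Yes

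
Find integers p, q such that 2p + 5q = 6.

Step 1: Check solvability.
gcd(2, 5) = 1
Since 1 divides 6, solutions exist.

Step 2: Apply extended Euclidean algorithm to find gcd.
We find integers such that 2*x0 + 5*y0 = 1

Step 3: Scale the particular solution.
Multiply by 6/1 = 6:
p = -12, q = 6

Step 4: Verify.
2*(-12) + 5*(6) = 6 = 6 ✓

p = -12, q = 6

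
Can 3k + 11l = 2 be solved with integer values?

Step 1: Compute gcd(3, 11).
gcd(3, 11) = 1

Step 2: Check divisibility.
Does 1 divide 2? 2 = 1 x 2, so yes.

By the theorem on linear Diophantine equations, 3k + 11l = 2 has integer solutions if and only if gcd(3, 11) divides 2. Since 1 | 2, solutions exist.

Yes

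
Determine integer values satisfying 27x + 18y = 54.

Step 1: Check solvability.
gcd(27, 18) = 9
Since 9 divides 54, solutions exist.

Step 2: Apply extended Euclidean algorithm to find gcd.
We find integers such that 27*x0 + 18*y0 = 9

Step 3: Scale the particular solution.
Multiply by 54/9 = 6:
x = 6, y = -6

Step 4: Verify.
27*(6) + 18*(-6) = 54 = 54 ✓

x = 6, y = -6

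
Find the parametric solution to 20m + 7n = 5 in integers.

Step 1: Compute gcd(20, 7) = 1.
Since 1 divides 5, solutions exist.

Step 2: Find a particular solution using extended Euclidean algorithm.
We get m₀ = -5, n₀ = 15.
Check: 20*-5 + 7*15 = 5 = 5 ✓

Step 3: Write the general solution.
m = -5 + (7/1)t = -5 + 7t
n = 15 - (20/1)t = 15 - 20t
for any integer t.

m = -5 + 7t, n = 15 - 20t for integer t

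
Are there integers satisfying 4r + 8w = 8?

Step 1: Compute gcd(4, 8).
gcd(4, 8) = 4

Step 2: Check divisibility.
Does 4 divide 8? 8 = 4 x 2, so yes.

By the theorem on linear Diophantine equations, 4r + 8w = 8 has integer solutions if and only if gcd(4, 8) divides 8. Since 4 | 8, solutions exist.

Yes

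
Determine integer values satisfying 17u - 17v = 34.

Step 1: Check solvability.
gcd(17, 17) = 17
Since 17 divides 34, solutions exist.

Step 2: Apply extended Euclidean algorithm to find gcd.
We find integers such that 17*x0 + 17*y0 = 17

Step 3: Scale the particular solution.
Multiply by 34/17 = 2:
u = 0, v = -2

Step 4: Verify.
17*(0) - 17*(-2) = 34 = 34 ✓

u = 0, v = -2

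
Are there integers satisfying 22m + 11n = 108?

Step 1: Compute gcd(22, 11).
gcd(22, 11) = 11

Step 2: Check divisibility.
Does 11 divide 108? 108 = 11 x 9 + 9, so no.

By the theorem on linear Diophantine equations, 22m + 11n = 108 has integer solutions if and only if gcd(22, 11) divides 108. Since 11 does not divide 108, no solutions exist.

No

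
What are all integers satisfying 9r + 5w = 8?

Step 1: Compute gcd(9, 5) = 1.
Since 1 divides 8, solutions exist.

Step 2: Find a particular solution using extended Euclidean algorithm.
We get r₀ = -8, w₀ = 16.
Check: 9*-8 + 5*16 = 8 = 8 ✓

Step 3: Write the general solution.
r = -8 + (5/1)t = -8 + 5t
w = 16 - (9/1)t = 16 - 9t
for any integer t.

r = -8 + 5t, w = 16 - 9t for integer t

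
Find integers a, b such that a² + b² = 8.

We need to find integers a, b > 0 such that a² + b² = 8.
Trying a = 2: b² = 8 - 2² = 8 - 4 = 4
b = 2
Check: 2² + 2² = 4 + 4 = 8 ✓

8 = 2² + 2²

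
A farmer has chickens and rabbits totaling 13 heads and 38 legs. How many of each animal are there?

Let c = chickens, r = rabbits.
Heads: c + r = 13
Legs: 2c + 4r = 38
From the first equation, c = 13 - r. Substitute:
2(13 - r) + 4r = 38
26 + 2r = 38
r = (38 - 26)/2 = 6
c = 13 - 6 = 7

Chickens: 7, Rabbits: 6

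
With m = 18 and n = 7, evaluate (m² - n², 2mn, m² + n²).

a = m² - n² = 324 - 49 = 275
b = 2mn = 2·18·7 = 252
c = m² + n² = 324 + 49 = 373
Verify: 275² + 252² = 75625 + 63504 = 139129 = 373² ✓

(275, 252, 373)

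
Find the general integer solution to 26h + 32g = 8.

Step 1: Compute gcd(26, 32) = 2.
Since 2 divides 8, solutions exist.

Step 2: Find a particular solution using extended Euclidean algorithm.
We get h₀ = 20, g₀ = -16.
Check: 26*20 + 32*-16 = 8 = 8 ✓

Step 3: Write the general solution.
h = 20 + (32/2)t = 20 + 16t
g = -16 - (26/2)t = -16 - 13t
for any integer t.

h = 20 + 16t, g = -16 - 13t for integer t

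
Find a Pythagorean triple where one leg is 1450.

We need the other leg and hypotenuse such that 1450² + x² = c².
Take x = 216, c = 1466: 1450² + 216² = 2102500 + 46656 = 2149156 = 1466² ✓
Triple: (1450, 216, 1466)

(1450, 216, 1466)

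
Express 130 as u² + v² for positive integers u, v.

We need to find integers u, v > 0 such that u² + v² = 130.
Trying u = 3: v² = 130 - 3² = 130 - 9 = 121
v = 11
Check: 3² + 11² = 9 + 121 = 130 ✓

130 = 3² + 11²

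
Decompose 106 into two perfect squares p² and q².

We need to find integers p, q > 0 such that p² + q² = 106.
Trying p = 5: q² = 106 - 5² = 106 - 25 = 81
q = 9
Check: 5² + 9² = 25 + 81 = 106 ✓

106 = 5² + 9²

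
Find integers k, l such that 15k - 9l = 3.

Step 1: Check solvability.
gcd(15, 9) = 3
Since 3 divides 3, solutions exist.

Step 2: Apply extended Euclidean algorithm to find gcd.
We find integers such that 15*x0 + 9*y0 = 3

Step 3: Scale the particular solution.
Multiply by 3/3 = 1:
k = -1, l = -2

Step 4: Verify.
15*(-1) - 9*(-2) = 3 = 3 ✓

k = -1, l = -2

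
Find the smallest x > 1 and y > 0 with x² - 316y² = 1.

We seek the smallest positive integers (x, y) with x² - 316y² = 1, i.e., x² = 316y² + 1.
Try successive y values:
y = 1: x² = 316·1² + 1 = 317, not a perfect square
y = 2: x² = 316·2² + 1 = 1265, not a perfect square
y = 3: x² = 316·3² + 1 = 2845, not a perfect square
... continuing the search (or via continued fractions) ...
y = 720: x² = 316·720² + 1 = 163814401, x = 12799 ✓

Verify: 12799² - 316·720² = 163814401 - 163814400 = 1 ✓

x = 12799, y = 720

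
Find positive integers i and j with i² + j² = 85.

We need to find integers i, j > 0 such that i² + j² = 85.
Trying i = 2: j² = 85 - 2² = 85 - 4 = 81
j = 9
Check: 2² + 9² = 4 + 81 = 85 ✓

85 = 2² + 9²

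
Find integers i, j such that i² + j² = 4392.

We need to find integers i, j > 0 such that i² + j² = 4392.
Trying i = 6: j² = 4392 - 6² = 4392 - 36 = 4356
j = 66
Check: 6² + 66² = 36 + 4356 = 4392 ✓

4392 = 6² + 66²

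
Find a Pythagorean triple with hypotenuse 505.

We need a² + b² = 505² = 255025.
Trying: 217² + 456² = 47089 + 207936 = 255025 ✓

(217, 456, 505)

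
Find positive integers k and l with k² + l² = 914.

We need to find integers k, l > 0 such that k² + l² = 914.
Trying k = 17: l² = 914 - 17² = 914 - 289 = 625
l = 25
Check: 17² + 25² = 289 + 625 = 914 ✓

914 = 17² + 25²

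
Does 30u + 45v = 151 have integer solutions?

Step 1: Compute gcd(30, 45).
gcd(30, 45) = 15

Step 2: Check divisibility.
Does 15 divide 151? 151 = 15 x 10 + 1, so no.

By the theorem on linear Diophantine equations, 30u + 45v = 151 has integer solutions if and only if gcd(30, 45) divides 151. Since 15 does not divide 151, no solutions exist.

No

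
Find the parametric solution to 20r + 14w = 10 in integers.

Step 1: Compute gcd(20, 14) = 2.
Since 2 divides 10, solutions exist.

Step 2: Find a particular solution using extended Euclidean algorithm.
We get r₀ = -10, w₀ = 15.
Check: 20*-10 + 14*15 = 10 = 10 ✓

Step 3: Write the general solution.
r = -10 + (14/2)t = -10 + 7t
w = 15 - (20/2)t = 15 - 10t
for any integer t.

r = -10 + 7t, w = 15 - 10t for integer t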